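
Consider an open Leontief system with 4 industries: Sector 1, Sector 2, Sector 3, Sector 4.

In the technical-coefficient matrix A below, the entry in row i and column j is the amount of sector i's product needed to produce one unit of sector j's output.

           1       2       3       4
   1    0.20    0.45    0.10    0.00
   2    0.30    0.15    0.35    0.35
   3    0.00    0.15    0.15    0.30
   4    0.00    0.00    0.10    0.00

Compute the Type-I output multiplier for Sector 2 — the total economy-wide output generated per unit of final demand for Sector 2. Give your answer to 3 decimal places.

m_2 = 2.958

I − A =
  [   0.80    -0.45    -0.10     0.00]
  [  -0.30     0.85    -0.35    -0.35]
  [   0.00    -0.15     0.85    -0.30]
  [   0.00     0.00    -0.10     1.00]
Compute the cofactors C_ij = (−1)^(i+j)·(3×3 minor ij) of I−A; the adjugate is their transpose:
adj(I−A) = Cᵀ =
  [ 0.639250   0.384000   0.258250   0.211875]
  [ 0.246000   0.656000   0.338000   0.331000]
  [ 0.045000   0.120000   0.545000   0.205500]
  [ 0.004500   0.012000   0.054500   0.416750]
det(I−A) = Σ_j (I−A)_1j·C_1j = (0.80)(0.639250) + (-0.45)(0.246000) + (-0.10)(0.045000) + (0.00)(0.004500) = 0.3962
(I − A)⁻¹ = adj(I−A) / det(I−A) ≈
  [   1.6135     0.9692     0.6518     0.5348]
  [   0.6209     1.6557     0.8531     0.8354]
  [   0.1136     0.3029     1.3756     0.5187]
  [   0.0114     0.0303     0.1376     1.0519]
The output multiplier for sector j is the column-j sum of the Leontief inverse (I − A)⁻¹ = adj(I−A) / det(I−A).
Column 2 of adj(I−A): (0.384000, 0.656000, 0.120000, 0.012000); det(I−A) = 0.3962.
m_2 = (0.384000 + 0.656000 + 0.120000 + 0.012000) / 0.3962 = 1.172 / 0.3962 ≈ 2.958.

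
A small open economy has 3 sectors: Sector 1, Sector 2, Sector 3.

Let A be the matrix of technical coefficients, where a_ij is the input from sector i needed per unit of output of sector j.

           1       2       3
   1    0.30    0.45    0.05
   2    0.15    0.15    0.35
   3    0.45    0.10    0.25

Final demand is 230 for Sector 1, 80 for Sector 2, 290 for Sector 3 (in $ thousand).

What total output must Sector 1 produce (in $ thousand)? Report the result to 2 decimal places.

x_1 = 798.84

I − A =
  [   0.70    -0.45    -0.05]
  [  -0.15     0.85    -0.35]
  [  -0.45    -0.10     0.75]
Cofactors of I−A, C_ij = (−1)^(i+j)·(minor ij) (rows/columns in the sector order above):
  C_11 = (0.85)(0.75) − (-0.35)(-0.10) = 0.6025
  C_12 = −[(-0.15)(0.75) − (-0.35)(-0.45)] = 0.2700
  C_13 = (-0.15)(-0.10) − (0.85)(-0.45) = 0.3975
  C_21 = −[(-0.45)(0.75) − (-0.05)(-0.10)] = 0.3425
  C_22 = (0.70)(0.75) − (-0.05)(-0.45) = 0.5025
  C_23 = −[(0.70)(-0.10) − (-0.45)(-0.45)] = 0.2725
  C_31 = (-0.45)(-0.35) − (-0.05)(0.85) = 0.2000
  C_32 = −[(0.70)(-0.35) − (-0.05)(-0.15)] = 0.2525
  C_33 = (0.70)(0.85) − (-0.45)(-0.15) = 0.5275
det(I−A) = Σ_j (I−A)_1j·C_1j = (0.70)(0.6025) + (-0.45)(0.2700) + (-0.05)(0.3975) = 0.280375
adj(I−A) = Cᵀ =
  [ 0.6025   0.3425   0.2000]
  [ 0.2700   0.5025   0.2525]
  [ 0.3975   0.2725   0.5275]
(I − A)⁻¹ = adj(I−A) / det(I−A) ≈
  [   2.1489     1.2216     0.7133]
  [   0.9630     1.7922     0.9006]
  [   1.4177     0.9719     1.8814]
x = (I − A)⁻¹ d = adj(I−A)·d / det(I−A), with det(I−A) = 0.280375:
  x_1 = (0.6025·230 + 0.3425·80 + 0.2000·290) / 0.280375 = 223.975 / 0.280375 ≈ 798.84
  x_2 = (0.2700·230 + 0.5025·80 + 0.2525·290) / 0.280375 = 175.525 / 0.280375 ≈ 626.04
  x_3 = (0.3975·230 + 0.2725·80 + 0.5275·290) / 0.280375 = 266.20 / 0.280375 ≈ 949.44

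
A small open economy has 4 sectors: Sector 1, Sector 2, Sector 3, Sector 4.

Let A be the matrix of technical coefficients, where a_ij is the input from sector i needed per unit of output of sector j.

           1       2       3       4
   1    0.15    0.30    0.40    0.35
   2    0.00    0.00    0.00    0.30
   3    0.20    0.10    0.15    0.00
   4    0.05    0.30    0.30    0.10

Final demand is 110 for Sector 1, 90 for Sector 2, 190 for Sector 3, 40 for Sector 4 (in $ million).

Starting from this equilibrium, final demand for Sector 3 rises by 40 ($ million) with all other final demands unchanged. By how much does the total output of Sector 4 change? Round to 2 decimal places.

I − A =
  [   0.85    -0.30    -0.40    -0.35]
  [   0.00     1.00     0.00    -0.30]
  [  -0.20    -0.10     0.85     0.00]
  [  -0.05    -0.30    -0.30     0.90]
Compute the cofactors C_ij = (−1)^(i+j)·(3×3 minor ij) of I−A; the adjugate is their transpose:
adj(I−A) = Cᵀ =
  [ 0.679500   0.365250   0.456000   0.386000]
  [ 0.030750   0.542375   0.082500   0.192750]
  [ 0.163500   0.149750   0.666500   0.113500]
  [ 0.102500   0.251000   0.275000   0.642500]
det(I−A) = Σ_j (I−A)_1j·C_1j = (0.85)(0.679500) + (-0.30)(0.030750) + (-0.40)(0.163500) + (-0.35)(0.102500) = 0.467075
(I − A)⁻¹ = adj(I−A) / det(I−A) ≈
  [   1.4548     0.7820     0.9763     0.8264]
  [   0.0658     1.1612     0.1766     0.4127]
  [   0.3501     0.3206     1.4270     0.2430]
  [   0.2195     0.5374     0.5888     1.3756]
Δx = (I − A)⁻¹ Δd with Δd having +40 in the Sector 3 component and 0 elsewhere.
So Δx_4 = L_43 · (+40), where L_43 = adj(I−A)_43 / det(I−A) = 0.275000 / 0.467075.
Δx_4 = 0.275000 × (+40) / 0.467075 = 11.00 / 0.467075 ≈ 23.55.

Δx_4 = 23.55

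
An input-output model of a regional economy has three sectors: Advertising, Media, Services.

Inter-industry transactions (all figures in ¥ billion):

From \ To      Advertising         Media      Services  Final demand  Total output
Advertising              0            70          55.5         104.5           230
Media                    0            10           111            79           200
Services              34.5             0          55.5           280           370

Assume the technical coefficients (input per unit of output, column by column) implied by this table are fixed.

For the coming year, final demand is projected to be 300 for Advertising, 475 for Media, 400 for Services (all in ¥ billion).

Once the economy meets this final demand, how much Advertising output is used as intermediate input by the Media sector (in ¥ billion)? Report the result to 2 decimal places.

Technical coefficients a_ij = z_ij / X_j:
  a_11 = 0/230 = 0.00, a_21 = 0/230 = 0.00, a_31 = 34.5/230 = 0.15
  a_12 = 70/200 = 0.35, a_22 = 10/200 = 0.05, a_32 = 0/200 = 0.00
  a_13 = 55.5/370 = 0.15, a_23 = 111/370 = 0.30, a_33 = 55.5/370 = 0.15
I − A =
  [   1.00    -0.35    -0.15]
  [   0.00     0.95    -0.30]
  [  -0.15     0.00     0.85]
Cofactors of I−A, C_ij = (−1)^(i+j)·(minor ij) (rows/columns in the sector order above):
  C_11 = (0.95)(0.85) − (-0.30)(0.00) = 0.8075
  C_12 = −[(0.00)(0.85) − (-0.30)(-0.15)] = 0.0450
  C_13 = (0.00)(0.00) − (0.95)(-0.15) = 0.1425
  C_21 = −[(-0.35)(0.85) − (-0.15)(0.00)] = 0.2975
  C_22 = (1.00)(0.85) − (-0.15)(-0.15) = 0.8275
  C_23 = −[(1.00)(0.00) − (-0.35)(-0.15)] = 0.0525
  C_31 = (-0.35)(-0.30) − (-0.15)(0.95) = 0.2475
  C_32 = −[(1.00)(-0.30) − (-0.15)(0.00)] = 0.3000
  C_33 = (1.00)(0.95) − (-0.35)(0.00) = 0.9500
det(I−A) = Σ_j (I−A)_1j·C_1j = (1.00)(0.8075) + (-0.35)(0.0450) + (-0.15)(0.1425) = 0.770375
adj(I−A) = Cᵀ =
  [ 0.8075   0.2975   0.2475]
  [ 0.0450   0.8275   0.3000]
  [ 0.1425   0.0525   0.9500]
(I − A)⁻¹ = adj(I−A) / det(I−A) ≈
  [   1.0482     0.3862     0.3213]
  [   0.0584     1.0742     0.3894]
  [   0.1850     0.0681     1.2332]
First solve x = (I − A)⁻¹ d = adj(I−A)·d / det(I−A); in particular x_2 = (0.0450·300 + 0.8275·475 + 0.3000·400) / 0.770375 = 526.5625 / 0.770375 ≈ 683.5145.
Intermediate flow from 1 to 2: z_12 = a_12 · x_2 = 0.35 × 526.5625 / 0.770375 = 184.296875 / 0.770375 ≈ 239.23.

z_12 = 239.23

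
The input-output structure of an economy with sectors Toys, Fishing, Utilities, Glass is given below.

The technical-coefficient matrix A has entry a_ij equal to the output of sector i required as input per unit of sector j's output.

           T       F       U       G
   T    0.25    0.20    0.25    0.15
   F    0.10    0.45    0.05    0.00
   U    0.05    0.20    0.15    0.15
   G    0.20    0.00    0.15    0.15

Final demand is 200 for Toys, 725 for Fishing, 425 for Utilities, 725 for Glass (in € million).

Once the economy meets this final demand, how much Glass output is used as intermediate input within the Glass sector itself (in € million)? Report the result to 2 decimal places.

z_GG = 209.98

I − A =
  [   0.75    -0.20    -0.25    -0.15]
  [  -0.10     0.55    -0.05     0.00]
  [  -0.05    -0.20     0.85    -0.15]
  [  -0.20     0.00    -0.15     0.85]
Compute the cofactors C_ij = (−1)^(i+j)·(3×3 minor ij) of I−A; the adjugate is their transpose:
adj(I−A) = Cᵀ =
  [ 0.376500   0.187000   0.137750   0.090750]
  [ 0.073625   0.480250   0.053875   0.022500]
  [ 0.056875   0.136000   0.317125   0.066000]
  [ 0.098625   0.068000   0.088375   0.313750]
det(I−A) = Σ_j (I−A)_1j·C_1j = (0.75)(0.376500) + (-0.20)(0.073625) + (-0.25)(0.056875) + (-0.15)(0.098625) = 0.2386375
(I − A)⁻¹ = adj(I−A) / det(I−A) ≈
  [   1.5777     0.7836     0.5772     0.3803]
  [   0.3085     2.0125     0.2258     0.0943]
  [   0.2383     0.5699     1.3289     0.2766]
  [   0.4133     0.2850     0.3703     1.3148]
First solve x = (I − A)⁻¹ d = adj(I−A)·d / det(I−A); in particular x_G = (0.098625·200 + 0.068000·725 + 0.088375·425 + 0.313750·725) / 0.2386375 = 334.053125 / 0.2386375 ≈ 1399.8350.
Intermediate flow from G to G: z_GG = a_GG · x_G = 0.15 × 334.053125 / 0.2386375 = 50.10796875 / 0.2386375 ≈ 209.98.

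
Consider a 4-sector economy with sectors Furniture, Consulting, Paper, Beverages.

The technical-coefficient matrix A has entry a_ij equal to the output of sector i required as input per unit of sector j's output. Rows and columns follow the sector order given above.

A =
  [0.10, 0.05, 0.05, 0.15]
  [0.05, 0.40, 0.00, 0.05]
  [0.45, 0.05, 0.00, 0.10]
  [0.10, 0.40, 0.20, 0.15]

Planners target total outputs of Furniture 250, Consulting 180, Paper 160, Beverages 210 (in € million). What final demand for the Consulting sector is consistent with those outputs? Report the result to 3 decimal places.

I − A =
  [   0.90    -0.05    -0.05    -0.15]
  [  -0.05     0.60     0.00    -0.05]
  [  -0.45    -0.05     1.00    -0.10]
  [  -0.10    -0.40    -0.20     0.85]
d = (I − A) x:
  d_1 = (+0.90)·250 + (-0.05)·180 + (-0.05)·160 + (-0.15)·210 = 176.500
  d_2 = (-0.05)·250 + (+0.60)·180 + (+0.00)·160 + (-0.05)·210 = 85.000
  d_3 = (-0.45)·250 + (-0.05)·180 + (+1.00)·160 + (-0.10)·210 = 17.500
  d_4 = (-0.10)·250 + (-0.40)·180 + (-0.20)·160 + (+0.85)·210 = 49.500

d_2 = 85.000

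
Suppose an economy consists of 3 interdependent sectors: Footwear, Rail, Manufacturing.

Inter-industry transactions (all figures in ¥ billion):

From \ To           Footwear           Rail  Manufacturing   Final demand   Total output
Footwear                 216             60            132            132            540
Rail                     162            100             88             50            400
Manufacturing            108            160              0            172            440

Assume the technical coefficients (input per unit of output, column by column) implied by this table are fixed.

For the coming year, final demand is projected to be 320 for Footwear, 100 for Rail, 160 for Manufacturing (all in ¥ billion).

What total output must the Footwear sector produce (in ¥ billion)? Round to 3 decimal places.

Technical coefficients a_ij = z_ij / X_j:
  a_FF = 216/540 = 0.40, a_RF = 162/540 = 0.30, a_MF = 108/540 = 0.20
  a_FR = 60/400 = 0.15, a_RR = 100/400 = 0.25, a_MR = 160/400 = 0.40
  a_FM = 132/440 = 0.30, a_RM = 88/440 = 0.20, a_MM = 0/440 = 0.00
I − A =
  [   0.60    -0.15    -0.30]
  [  -0.30     0.75    -0.20]
  [  -0.20    -0.40     1.00]
Cofactors of I−A, C_ij = (−1)^(i+j)·(minor ij) (rows/columns in the sector order above):
  C_11 = (0.75)(1.00) − (-0.20)(-0.40) = 0.6700
  C_12 = −[(-0.30)(1.00) − (-0.20)(-0.20)] = 0.3400
  C_13 = (-0.30)(-0.40) − (0.75)(-0.20) = 0.2700
  C_21 = −[(-0.15)(1.00) − (-0.30)(-0.40)] = 0.2700
  C_22 = (0.60)(1.00) − (-0.30)(-0.20) = 0.5400
  C_23 = −[(0.60)(-0.40) − (-0.15)(-0.20)] = 0.2700
  C_31 = (-0.15)(-0.20) − (-0.30)(0.75) = 0.2550
  C_32 = −[(0.60)(-0.20) − (-0.30)(-0.30)] = 0.2100
  C_33 = (0.60)(0.75) − (-0.15)(-0.30) = 0.4050
det(I−A) = Σ_j (I−A)_1j·C_1j = (0.60)(0.6700) + (-0.15)(0.3400) + (-0.30)(0.2700) = 0.2700
adj(I−A) = Cᵀ =
  [ 0.6700   0.2700   0.2550]
  [ 0.3400   0.5400   0.2100]
  [ 0.2700   0.2700   0.4050]
(I − A)⁻¹ = adj(I−A) / det(I−A) ≈
  [   2.4815     1.0000     0.9444]
  [   1.2593     2.0000     0.7778]
  [   1.0000     1.0000     1.5000]
x = (I − A)⁻¹ d = adj(I−A)·d / det(I−A), with det(I−A) = 0.2700:
  x_F = (0.6700·320 + 0.2700·100 + 0.2550·160) / 0.2700 = 282.20 / 0.2700 ≈ 1045.185
  x_R = (0.3400·320 + 0.5400·100 + 0.2100·160) / 0.2700 = 196.40 / 0.2700 ≈ 727.407
  x_M = (0.2700·320 + 0.2700·100 + 0.4050·160) / 0.2700 = 178.20 / 0.2700 = 660.000

x_F = 1045.185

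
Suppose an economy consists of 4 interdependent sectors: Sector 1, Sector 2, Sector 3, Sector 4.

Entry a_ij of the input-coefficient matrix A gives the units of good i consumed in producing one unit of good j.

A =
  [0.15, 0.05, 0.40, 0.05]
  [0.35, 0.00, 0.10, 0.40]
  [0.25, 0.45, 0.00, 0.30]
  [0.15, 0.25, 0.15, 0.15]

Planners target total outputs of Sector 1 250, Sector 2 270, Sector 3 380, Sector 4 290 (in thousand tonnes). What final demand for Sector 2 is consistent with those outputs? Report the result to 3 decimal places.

d_2 = 28.500

I − A =
  [   0.85    -0.05    -0.40    -0.05]
  [  -0.35     1.00    -0.10    -0.40]
  [  -0.25    -0.45     1.00    -0.30]
  [  -0.15    -0.25    -0.15     0.85]
d = (I − A) x:
  d_1 = (+0.85)·250 + (-0.05)·270 + (-0.40)·380 + (-0.05)·290 = 32.500
  d_2 = (-0.35)·250 + (+1.00)·270 + (-0.10)·380 + (-0.40)·290 = 28.500
  d_3 = (-0.25)·250 + (-0.45)·270 + (+1.00)·380 + (-0.30)·290 = 109.000
  d_4 = (-0.15)·250 + (-0.25)·270 + (-0.15)·380 + (+0.85)·290 = 84.500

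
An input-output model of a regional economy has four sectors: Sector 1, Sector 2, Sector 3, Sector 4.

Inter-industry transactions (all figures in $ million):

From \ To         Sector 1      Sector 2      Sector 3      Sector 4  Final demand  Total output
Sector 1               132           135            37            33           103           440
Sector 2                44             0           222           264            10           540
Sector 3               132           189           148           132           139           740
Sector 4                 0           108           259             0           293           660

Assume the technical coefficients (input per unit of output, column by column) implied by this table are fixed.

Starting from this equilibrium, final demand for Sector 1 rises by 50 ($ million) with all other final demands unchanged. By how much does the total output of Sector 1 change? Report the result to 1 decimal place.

Technical coefficients a_ij = z_ij / X_j:
  a_11 = 132/440 = 0.30, a_21 = 44/440 = 0.10, a_31 = 132/440 = 0.30, a_41 = 0/440 = 0.00
  a_12 = 135/540 = 0.25, a_22 = 0/540 = 0.00, a_32 = 189/540 = 0.35, a_42 = 108/540 = 0.20
  a_13 = 37/740 = 0.05, a_23 = 222/740 = 0.30, a_33 = 148/740 = 0.20, a_43 = 259/740 = 0.35
  a_14 = 33/660 = 0.05, a_24 = 264/660 = 0.40, a_34 = 132/660 = 0.20, a_44 = 0/660 = 0.00
I − A =
  [   0.70    -0.25    -0.05    -0.05]
  [  -0.10     1.00    -0.30    -0.40]
  [  -0.30    -0.35     0.80    -0.20]
  [   0.00    -0.20    -0.35     1.00]
Compute the cofactors C_ij = (−1)^(i+j)·(3×3 minor ij) of I−A; the adjugate is their transpose:
adj(I−A) = Cᵀ =
  [ 0.500000   0.216125   0.176500   0.146750]
  [ 0.205000   0.490750   0.314750   0.269500]
  [ 0.315000   0.351000   0.618000   0.279750]
  [ 0.151250   0.221000   0.279250   0.427250]
det(I−A) = Σ_j (I−A)_1j·C_1j = (0.70)(0.500000) + (-0.25)(0.205000) + (-0.05)(0.315000) + (-0.05)(0.151250) = 0.2754375
(I − A)⁻¹ = adj(I−A) / det(I−A) ≈
  [   1.8153     0.7847     0.6408     0.5328]
  [   0.7443     1.7817     1.1427     0.9784]
  [   1.1436     1.2743     2.2437     1.0157]
  [   0.5491     0.8024     1.0138     1.5512]
Δx = (I − A)⁻¹ Δd with Δd having +50 in the Sector 1 component and 0 elsewhere.
So Δx_1 = L_11 · (+50), where L_11 = adj(I−A)_11 / det(I−A) = 0.500000 / 0.2754375.
Δx_1 = 0.500000 × (+50) / 0.2754375 = 25.00 / 0.2754375 ≈ 90.8.

Δx_1 = 90.8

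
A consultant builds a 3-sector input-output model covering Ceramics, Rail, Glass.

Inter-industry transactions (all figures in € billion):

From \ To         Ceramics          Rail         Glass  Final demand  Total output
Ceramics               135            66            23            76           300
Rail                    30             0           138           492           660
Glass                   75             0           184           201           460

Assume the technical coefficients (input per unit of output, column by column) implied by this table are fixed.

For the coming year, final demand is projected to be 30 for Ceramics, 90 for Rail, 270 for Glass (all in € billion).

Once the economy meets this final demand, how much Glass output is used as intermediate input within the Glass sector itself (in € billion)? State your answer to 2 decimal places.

Technical coefficients a_ij = z_ij / X_j:
  a_11 = 135/300 = 0.45, a_21 = 30/300 = 0.10, a_31 = 75/300 = 0.25
  a_12 = 66/660 = 0.10, a_22 = 0/660 = 0.00, a_32 = 0/660 = 0.00
  a_13 = 23/460 = 0.05, a_23 = 138/460 = 0.30, a_33 = 184/460 = 0.40
I − A =
  [   0.55    -0.10    -0.05]
  [  -0.10     1.00    -0.30]
  [  -0.25     0.00     0.60]
Cofactors of I−A, C_ij = (−1)^(i+j)·(minor ij) (rows/columns in the sector order above):
  C_11 = (1.00)(0.60) − (-0.30)(0.00) = 0.6000
  C_12 = −[(-0.10)(0.60) − (-0.30)(-0.25)] = 0.1350
  C_13 = (-0.10)(0.00) − (1.00)(-0.25) = 0.2500
  C_21 = −[(-0.10)(0.60) − (-0.05)(0.00)] = 0.0600
  C_22 = (0.55)(0.60) − (-0.05)(-0.25) = 0.3175
  C_23 = −[(0.55)(0.00) − (-0.10)(-0.25)] = 0.0250
  C_31 = (-0.10)(-0.30) − (-0.05)(1.00) = 0.0800
  C_32 = −[(0.55)(-0.30) − (-0.05)(-0.10)] = 0.1700
  C_33 = (0.55)(1.00) − (-0.10)(-0.10) = 0.5400
det(I−A) = Σ_j (I−A)_1j·C_1j = (0.55)(0.6000) + (-0.10)(0.1350) + (-0.05)(0.2500) = 0.3040
adj(I−A) = Cᵀ =
  [ 0.6000   0.0600   0.0800]
  [ 0.1350   0.3175   0.1700]
  [ 0.2500   0.0250   0.5400]
(I − A)⁻¹ = adj(I−A) / det(I−A) ≈
  [   1.9737     0.1974     0.2632]
  [   0.4441     1.0444     0.5592]
  [   0.8224     0.0822     1.7763]
First solve x = (I − A)⁻¹ d = adj(I−A)·d / det(I−A); in particular x_3 = (0.2500·30 + 0.0250·90 + 0.5400·270) / 0.3040 = 155.55 / 0.3040 ≈ 511.6776.
Intermediate flow from 3 to 3: z_33 = a_33 · x_3 = 0.40 × 155.55 / 0.3040 = 62.22 / 0.3040 ≈ 204.67.

z_33 = 204.67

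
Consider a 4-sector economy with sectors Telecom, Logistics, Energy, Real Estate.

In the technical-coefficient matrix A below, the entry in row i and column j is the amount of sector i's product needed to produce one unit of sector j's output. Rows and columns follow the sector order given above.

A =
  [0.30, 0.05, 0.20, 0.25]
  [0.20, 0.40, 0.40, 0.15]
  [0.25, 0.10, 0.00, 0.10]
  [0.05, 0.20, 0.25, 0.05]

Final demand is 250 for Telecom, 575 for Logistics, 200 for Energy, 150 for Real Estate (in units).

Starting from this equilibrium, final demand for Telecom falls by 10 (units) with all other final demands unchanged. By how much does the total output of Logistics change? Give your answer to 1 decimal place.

I − A =
  [   0.70    -0.05    -0.20    -0.25]
  [  -0.20     0.60    -0.40    -0.15]
  [  -0.25    -0.10     1.00    -0.10]
  [  -0.05    -0.20    -0.25     0.95]
Compute the cofactors C_ij = (−1)^(i+j)·(3×3 minor ij) of I−A; the adjugate is their transpose:
adj(I−A) = Cᵀ =
  [ 0.475250   0.125500   0.186375   0.164500]
  [ 0.298875   0.570875   0.339250   0.204500]
  [ 0.161750   0.103875   0.350625   0.095875]
  [ 0.130500   0.154125   0.173500   0.343000]
det(I−A) = Σ_j (I−A)_1j·C_1j = (0.70)(0.475250) + (-0.05)(0.298875) + (-0.20)(0.161750) + (-0.25)(0.130500) = 0.25275625
(I − A)⁻¹ = adj(I−A) / det(I−A) ≈
  [   1.8803     0.4965     0.7374     0.6508]
  [   1.1825     2.2586     1.3422     0.8091]
  [   0.6399     0.4110     1.3872     0.3793]
  [   0.5163     0.6098     0.6864     1.3570]
Δx = (I − A)⁻¹ Δd with Δd having -10 in the Telecom component and 0 elsewhere.
So Δx_2 = L_21 · (-10), where L_21 = adj(I−A)_21 / det(I−A) = 0.298875 / 0.25275625.
Δx_2 = 0.298875 × (-10) / 0.25275625 = -2.98875 / 0.25275625 ≈ -11.8.

Δx_2 = -11.8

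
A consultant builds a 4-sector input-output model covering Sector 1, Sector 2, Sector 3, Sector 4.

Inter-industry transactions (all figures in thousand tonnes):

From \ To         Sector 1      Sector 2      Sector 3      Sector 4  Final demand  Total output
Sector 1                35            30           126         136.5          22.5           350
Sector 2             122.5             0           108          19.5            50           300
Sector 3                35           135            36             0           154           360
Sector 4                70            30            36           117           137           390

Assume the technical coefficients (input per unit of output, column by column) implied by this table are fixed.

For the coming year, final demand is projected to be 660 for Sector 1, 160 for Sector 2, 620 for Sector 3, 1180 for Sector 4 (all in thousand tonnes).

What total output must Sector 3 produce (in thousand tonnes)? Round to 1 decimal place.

x_3 = 1974.8

Technical coefficients a_ij = z_ij / X_j:
  a_11 = 35/350 = 0.10, a_21 = 122.5/350 = 0.35, a_31 = 35/350 = 0.10, a_41 = 70/350 = 0.20
  a_12 = 30/300 = 0.10, a_22 = 0/300 = 0.00, a_32 = 135/300 = 0.45, a_42 = 30/300 = 0.10
  a_13 = 126/360 = 0.35, a_23 = 108/360 = 0.30, a_33 = 36/360 = 0.10, a_43 = 36/360 = 0.10
  a_14 = 136.5/390 = 0.35, a_24 = 19.5/390 = 0.05, a_34 = 0/390 = 0.00, a_44 = 117/390 = 0.30
I − A =
  [   0.90    -0.10    -0.35    -0.35]
  [  -0.35     1.00    -0.30    -0.05]
  [  -0.10    -0.45     0.90     0.00]
  [  -0.20    -0.10    -0.10     0.70]
Compute the cofactors C_ij = (−1)^(i+j)·(3×3 minor ij) of I−A; the adjugate is their transpose:
adj(I−A) = Cᵀ =
  [ 0.528750   0.220500   0.310250   0.280125]
  [ 0.251000   0.476000   0.274000   0.159500]
  [ 0.184250   0.262500   0.517750   0.110875]
  [ 0.213250   0.168500   0.201750   0.563875]
det(I−A) = Σ_j (I−A)_1j·C_1j = (0.90)(0.528750) + (-0.10)(0.251000) + (-0.35)(0.184250) + (-0.35)(0.213250) = 0.31165
(I − A)⁻¹ = adj(I−A) / det(I−A) ≈
  [   1.6966     0.7075     0.9955     0.8988]
  [   0.8054     1.5274     0.8792     0.5118]
  [   0.5912     0.8423     1.6613     0.3558]
  [   0.6843     0.5407     0.6474     1.8093]
x = (I − A)⁻¹ d = adj(I−A)·d / det(I−A), with det(I−A) = 0.31165:
  x_1 = (0.528750·660 + 0.220500·160 + 0.310250·620 + 0.280125·1180) / 0.31165 = 907.1575 / 0.31165 ≈ 2910.8
  x_2 = (0.251000·660 + 0.476000·160 + 0.274000·620 + 0.159500·1180) / 0.31165 = 599.91 / 0.31165 ≈ 1924.9
  x_3 = (0.184250·660 + 0.262500·160 + 0.517750·620 + 0.110875·1180) / 0.31165 = 615.4425 / 0.31165 ≈ 1974.8
  x_4 = (0.213250·660 + 0.168500·160 + 0.201750·620 + 0.563875·1180) / 0.31165 = 958.1625 / 0.31165 ≈ 3074.5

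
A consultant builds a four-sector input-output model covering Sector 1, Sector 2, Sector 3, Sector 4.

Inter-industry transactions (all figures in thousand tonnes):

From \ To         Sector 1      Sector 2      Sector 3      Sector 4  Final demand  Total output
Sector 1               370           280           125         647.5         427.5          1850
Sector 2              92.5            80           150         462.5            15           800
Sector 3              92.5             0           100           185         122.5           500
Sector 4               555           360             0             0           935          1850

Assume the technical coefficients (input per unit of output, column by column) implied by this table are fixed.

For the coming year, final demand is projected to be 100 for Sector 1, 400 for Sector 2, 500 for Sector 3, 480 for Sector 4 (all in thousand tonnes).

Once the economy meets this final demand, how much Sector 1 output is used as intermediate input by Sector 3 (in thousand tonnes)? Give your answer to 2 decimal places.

z_13 = 230.30

Technical coefficients a_ij = z_ij / X_j:
  a_11 = 370/1850 = 0.20, a_21 = 92.5/1850 = 0.05, a_31 = 92.5/1850 = 0.05, a_41 = 555/1850 = 0.30
  a_12 = 280/800 = 0.35, a_22 = 80/800 = 0.10, a_32 = 0/800 = 0.00, a_42 = 360/800 = 0.45
  a_13 = 125/500 = 0.25, a_23 = 150/500 = 0.30, a_33 = 100/500 = 0.20, a_43 = 0/500 = 0.00
  a_14 = 647.5/1850 = 0.35, a_24 = 462.5/1850 = 0.25, a_34 = 185/1850 = 0.10, a_44 = 0/1850 = 0.00
I − A =
  [   0.80    -0.35    -0.25    -0.35]
  [  -0.05     0.90    -0.30    -0.25]
  [  -0.05     0.00     0.80    -0.10]
  [  -0.30    -0.45     0.00     1.00]
Compute the cofactors C_ij = (−1)^(i+j)·(3×3 minor ij) of I−A; the adjugate is their transpose:
adj(I−A) = Cᵀ =
  [ 0.616500   0.417250   0.349125   0.355000]
  [ 0.124000   0.536000   0.239750   0.201375]
  [ 0.068625   0.071875   0.483875   0.090375]
  [ 0.240750   0.366375   0.212625   0.545500]
det(I−A) = Σ_j (I−A)_1j·C_1j = (0.80)(0.616500) + (-0.35)(0.124000) + (-0.25)(0.068625) + (-0.35)(0.240750) = 0.34838125
(I − A)⁻¹ = adj(I−A) / det(I−A) ≈
  [   1.7696     1.1977     1.0021     1.0190]
  [   0.3559     1.5385     0.6882     0.5780]
  [   0.1970     0.2063     1.3889     0.2594]
  [   0.6911     1.0516     0.6103     1.5658]
First solve x = (I − A)⁻¹ d = adj(I−A)·d / det(I−A); in particular x_3 = (0.068625·100 + 0.071875·400 + 0.483875·500 + 0.090375·480) / 0.34838125 = 320.93 / 0.34838125 ≈ 921.2034.
Intermediate flow from 1 to 3: z_13 = a_13 · x_3 = 0.25 × 320.93 / 0.34838125 = 80.2325 / 0.34838125 ≈ 230.30.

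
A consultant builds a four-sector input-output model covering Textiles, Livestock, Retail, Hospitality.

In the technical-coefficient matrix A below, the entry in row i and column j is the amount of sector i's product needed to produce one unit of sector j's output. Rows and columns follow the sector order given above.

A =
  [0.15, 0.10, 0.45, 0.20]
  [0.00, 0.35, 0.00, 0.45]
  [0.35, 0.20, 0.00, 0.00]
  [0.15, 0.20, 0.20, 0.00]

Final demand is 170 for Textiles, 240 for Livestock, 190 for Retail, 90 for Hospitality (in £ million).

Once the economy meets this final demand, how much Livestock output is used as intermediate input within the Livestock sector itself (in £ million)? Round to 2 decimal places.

z_LL = 235.69

I − A =
  [   0.85    -0.10    -0.45    -0.20]
  [   0.00     0.65     0.00    -0.45]
  [  -0.35    -0.20     1.00     0.00]
  [  -0.15    -0.20    -0.20     1.00]
Compute the cofactors C_ij = (−1)^(i+j)·(3×3 minor ij) of I−A; the adjugate is their transpose:
adj(I−A) = Cᵀ =
  [ 0.542000   0.238000   0.287000   0.215500]
  [ 0.099000   0.648500   0.106875   0.311625]
  [ 0.209500   0.213000   0.449750   0.137750]
  [ 0.143000   0.208000   0.154375   0.450125]
det(I−A) = Σ_j (I−A)_1j·C_1j = (0.85)(0.542000) + (-0.10)(0.099000) + (-0.45)(0.209500) + (-0.20)(0.143000) = 0.327925
(I − A)⁻¹ = adj(I−A) / det(I−A) ≈
  [   1.6528     0.7258     0.8752     0.6572]
  [   0.3019     1.9776     0.3259     0.9503]
  [   0.6389     0.6495     1.3715     0.4201]
  [   0.4361     0.6343     0.4708     1.3726]
First solve x = (I − A)⁻¹ d = adj(I−A)·d / det(I−A); in particular x_L = (0.099000·170 + 0.648500·240 + 0.106875·190 + 0.311625·90) / 0.327925 = 220.8225 / 0.327925 ≈ 673.3933.
Intermediate flow from L to L: z_LL = a_LL · x_L = 0.35 × 220.8225 / 0.327925 = 77.287875 / 0.327925 ≈ 235.69.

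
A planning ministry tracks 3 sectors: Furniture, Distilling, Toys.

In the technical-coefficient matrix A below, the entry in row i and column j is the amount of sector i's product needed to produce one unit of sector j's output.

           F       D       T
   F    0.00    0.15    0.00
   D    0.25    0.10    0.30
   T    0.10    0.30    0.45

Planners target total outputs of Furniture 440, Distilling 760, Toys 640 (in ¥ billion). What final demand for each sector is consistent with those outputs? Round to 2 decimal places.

d_F = 326.00, d_D = 382.00, d_T = 80.00

I − A =
  [   1.00    -0.15     0.00]
  [  -0.25     0.90    -0.30]
  [  -0.10    -0.30     0.55]
d = (I − A) x:
  d_F = (+1.00)·440 + (-0.15)·760 + (+0.00)·640 = 326.00
  d_D = (-0.25)·440 + (+0.90)·760 + (-0.30)·640 = 382.00
  d_T = (-0.10)·440 + (-0.30)·760 + (+0.55)·640 = 80.00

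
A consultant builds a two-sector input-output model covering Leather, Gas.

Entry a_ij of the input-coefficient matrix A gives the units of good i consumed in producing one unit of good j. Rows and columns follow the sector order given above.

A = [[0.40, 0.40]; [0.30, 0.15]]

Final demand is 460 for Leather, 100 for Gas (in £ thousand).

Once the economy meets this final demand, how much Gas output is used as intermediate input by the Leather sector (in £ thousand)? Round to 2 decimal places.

z_21 = 331.54

I − A =
  [   0.60    -0.40]
  [  -0.30     0.85]
det(I−A) = (0.60)(0.85) − (-0.40)(-0.30) = 0.3900
adj(I−A) = [[0.85, 0.40], [0.30, 0.60]]
(I − A)⁻¹ = adj(I−A) / det(I−A) ≈
  [   2.1795     1.0256]
  [   0.7692     1.5385]
First solve x = (I − A)⁻¹ d = adj(I−A)·d / det(I−A); in particular x_1 = (0.85·460 + 0.40·100) / 0.3900 = 431.00 / 0.3900 ≈ 1105.1282.
Intermediate flow from 2 to 1: z_21 = a_21 · x_1 = 0.30 × 431.00 / 0.3900 = 129.30 / 0.3900 ≈ 331.54.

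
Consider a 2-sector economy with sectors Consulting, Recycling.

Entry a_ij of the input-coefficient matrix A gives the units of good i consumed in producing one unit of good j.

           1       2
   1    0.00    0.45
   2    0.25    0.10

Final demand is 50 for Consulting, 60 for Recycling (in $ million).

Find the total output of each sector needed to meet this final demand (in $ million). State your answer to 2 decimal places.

x_1 = 91.43, x_2 = 92.06

I − A =
  [   1.00    -0.45]
  [  -0.25     0.90]
det(I−A) = (1.00)(0.90) − (-0.45)(-0.25) = 0.7875
adj(I−A) = [[0.90, 0.45], [0.25, 1.00]]
(I − A)⁻¹ = adj(I−A) / det(I−A) ≈
  [   1.1429     0.5714]
  [   0.3175     1.2698]
x = (I − A)⁻¹ d = adj(I−A)·d / det(I−A), with det(I−A) = 0.7875:
  x_1 = (0.90·50 + 0.45·60) / 0.7875 = 72.00 / 0.7875 ≈ 91.43
  x_2 = (0.25·50 + 1.00·60) / 0.7875 = 72.50 / 0.7875 ≈ 92.06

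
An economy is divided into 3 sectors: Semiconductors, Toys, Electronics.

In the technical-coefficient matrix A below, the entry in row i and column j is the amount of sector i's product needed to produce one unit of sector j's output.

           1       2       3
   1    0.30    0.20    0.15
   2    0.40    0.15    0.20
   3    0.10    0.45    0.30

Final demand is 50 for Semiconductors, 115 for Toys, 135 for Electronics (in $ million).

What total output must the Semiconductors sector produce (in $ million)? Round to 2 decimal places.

x_1 = 282.66

I − A =
  [   0.70    -0.20    -0.15]
  [  -0.40     0.85    -0.20]
  [  -0.10    -0.45     0.70]
Cofactors of I−A, C_ij = (−1)^(i+j)·(minor ij) (rows/columns in the sector order above):
  C_11 = (0.85)(0.70) − (-0.20)(-0.45) = 0.5050
  C_12 = −[(-0.40)(0.70) − (-0.20)(-0.10)] = 0.3000
  C_13 = (-0.40)(-0.45) − (0.85)(-0.10) = 0.2650
  C_21 = −[(-0.20)(0.70) − (-0.15)(-0.45)] = 0.2075
  C_22 = (0.70)(0.70) − (-0.15)(-0.10) = 0.4750
  C_23 = −[(0.70)(-0.45) − (-0.20)(-0.10)] = 0.3350
  C_31 = (-0.20)(-0.20) − (-0.15)(0.85) = 0.1675
  C_32 = −[(0.70)(-0.20) − (-0.15)(-0.40)] = 0.2000
  C_33 = (0.70)(0.85) − (-0.20)(-0.40) = 0.5150
det(I−A) = Σ_j (I−A)_1j·C_1j = (0.70)(0.5050) + (-0.20)(0.3000) + (-0.15)(0.2650) = 0.25375
adj(I−A) = Cᵀ =
  [ 0.5050   0.2075   0.1675]
  [ 0.3000   0.4750   0.2000]
  [ 0.2650   0.3350   0.5150]
(I − A)⁻¹ = adj(I−A) / det(I−A) ≈
  [   1.9901     0.8177     0.6601]
  [   1.1823     1.8719     0.7882]
  [   1.0443     1.3202     2.0296]
x = (I − A)⁻¹ d = adj(I−A)·d / det(I−A), with det(I−A) = 0.25375:
  x_1 = (0.5050·50 + 0.2075·115 + 0.1675·135) / 0.25375 = 71.725 / 0.25375 ≈ 282.66
  x_2 = (0.3000·50 + 0.4750·115 + 0.2000·135) / 0.25375 = 96.625 / 0.25375 ≈ 380.79
  x_3 = (0.2650·50 + 0.3350·115 + 0.5150·135) / 0.25375 = 121.30 / 0.25375 ≈ 478.03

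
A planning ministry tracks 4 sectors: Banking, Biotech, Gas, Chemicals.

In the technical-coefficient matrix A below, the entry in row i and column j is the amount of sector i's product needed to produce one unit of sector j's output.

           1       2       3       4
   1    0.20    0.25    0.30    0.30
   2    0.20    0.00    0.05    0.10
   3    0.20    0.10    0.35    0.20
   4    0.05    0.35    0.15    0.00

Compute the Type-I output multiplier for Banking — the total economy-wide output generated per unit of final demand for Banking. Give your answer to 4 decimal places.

I − A =
  [   0.80    -0.25    -0.30    -0.30]
  [  -0.20     1.00    -0.05    -0.10]
  [  -0.20    -0.10     0.65    -0.20]
  [  -0.05    -0.35    -0.15     1.00]
Compute the cofactors C_ij = (−1)^(i+j)·(3×3 minor ij) of I−A; the adjugate is their transpose:
adj(I−A) = Cᵀ =
  [ 0.587250   0.278750   0.356000   0.275250]
  [ 0.140750   0.414250   0.121750   0.108000]
  [ 0.237500   0.208000   0.684750   0.229000]
  [ 0.114250   0.190125   0.163125   0.415000]
det(I−A) = Σ_j (I−A)_1j·C_1j = (0.80)(0.587250) + (-0.25)(0.140750) + (-0.30)(0.237500) + (-0.30)(0.114250) = 0.3290875
(I − A)⁻¹ = adj(I−A) / det(I−A) ≈
  [   1.78448     0.84704     1.08178     0.83640]
  [   0.42770     1.25878     0.36996     0.32818]
  [   0.72169     0.63205     2.08075     0.69586]
  [   0.34717     0.57773     0.49569     1.26106]
The output multiplier for sector j is the column-j sum of the Leontief inverse (I − A)⁻¹ = adj(I−A) / det(I−A).
Column 1 of adj(I−A): (0.587250, 0.140750, 0.237500, 0.114250); det(I−A) = 0.3290875.
m_1 = (0.587250 + 0.140750 + 0.237500 + 0.114250) / 0.3290875 = 1.07975 / 0.3290875 ≈ 3.2810.

m_1 = 3.2810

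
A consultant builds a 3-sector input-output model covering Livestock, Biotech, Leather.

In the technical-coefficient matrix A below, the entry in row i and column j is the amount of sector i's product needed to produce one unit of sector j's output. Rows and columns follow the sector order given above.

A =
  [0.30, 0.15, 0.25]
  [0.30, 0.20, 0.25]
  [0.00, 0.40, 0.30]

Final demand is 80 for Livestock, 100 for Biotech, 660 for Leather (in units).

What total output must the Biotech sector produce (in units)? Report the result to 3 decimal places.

x_2 = 885.988

I − A =
  [   0.70    -0.15    -0.25]
  [  -0.30     0.80    -0.25]
  [   0.00    -0.40     0.70]
Cofactors of I−A, C_ij = (−1)^(i+j)·(minor ij) (rows/columns in the sector order above):
  C_11 = (0.80)(0.70) − (-0.25)(-0.40) = 0.4600
  C_12 = −[(-0.30)(0.70) − (-0.25)(0.00)] = 0.2100
  C_13 = (-0.30)(-0.40) − (0.80)(0.00) = 0.1200
  C_21 = −[(-0.15)(0.70) − (-0.25)(-0.40)] = 0.2050
  C_22 = (0.70)(0.70) − (-0.25)(0.00) = 0.4900
  C_23 = −[(0.70)(-0.40) − (-0.15)(0.00)] = 0.2800
  C_31 = (-0.15)(-0.25) − (-0.25)(0.80) = 0.2375
  C_32 = −[(0.70)(-0.25) − (-0.25)(-0.30)] = 0.2500
  C_33 = (0.70)(0.80) − (-0.15)(-0.30) = 0.5150
det(I−A) = Σ_j (I−A)_1j·C_1j = (0.70)(0.4600) + (-0.15)(0.2100) + (-0.25)(0.1200) = 0.2605
adj(I−A) = Cᵀ =
  [ 0.4600   0.2050   0.2375]
  [ 0.2100   0.4900   0.2500]
  [ 0.1200   0.2800   0.5150]
(I − A)⁻¹ = adj(I−A) / det(I−A) ≈
  [   1.7658     0.7869     0.9117]
  [   0.8061     1.8810     0.9597]
  [   0.4607     1.0749     1.9770]
x = (I − A)⁻¹ d = adj(I−A)·d / det(I−A), with det(I−A) = 0.2605:
  x_1 = (0.4600·80 + 0.2050·100 + 0.2375·660) / 0.2605 = 214.05 / 0.2605 ≈ 821.689
  x_2 = (0.2100·80 + 0.4900·100 + 0.2500·660) / 0.2605 = 230.80 / 0.2605 ≈ 885.988
  x_3 = (0.1200·80 + 0.2800·100 + 0.5150·660) / 0.2605 = 377.50 / 0.2605 ≈ 1449.136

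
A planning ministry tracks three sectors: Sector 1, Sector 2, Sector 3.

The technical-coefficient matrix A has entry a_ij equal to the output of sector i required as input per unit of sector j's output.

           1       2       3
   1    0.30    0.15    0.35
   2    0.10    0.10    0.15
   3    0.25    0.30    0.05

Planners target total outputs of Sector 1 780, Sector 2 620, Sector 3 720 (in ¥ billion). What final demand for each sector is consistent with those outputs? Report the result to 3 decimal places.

I − A =
  [   0.70    -0.15    -0.35]
  [  -0.10     0.90    -0.15]
  [  -0.25    -0.30     0.95]
d = (I − A) x:
  d_1 = (+0.70)·780 + (-0.15)·620 + (-0.35)·720 = 201.000
  d_2 = (-0.10)·780 + (+0.90)·620 + (-0.15)·720 = 372.000
  d_3 = (-0.25)·780 + (-0.30)·620 + (+0.95)·720 = 303.000

d_1 = 201.000, d_2 = 372.000, d_3 = 303.000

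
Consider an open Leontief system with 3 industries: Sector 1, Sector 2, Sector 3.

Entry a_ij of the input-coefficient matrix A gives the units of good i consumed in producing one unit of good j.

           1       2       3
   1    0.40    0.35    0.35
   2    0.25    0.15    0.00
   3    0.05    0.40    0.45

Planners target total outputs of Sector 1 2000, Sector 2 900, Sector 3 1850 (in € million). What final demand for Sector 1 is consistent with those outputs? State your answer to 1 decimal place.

I − A =
  [   0.60    -0.35    -0.35]
  [  -0.25     0.85     0.00]
  [  -0.05    -0.40     0.55]
d = (I − A) x:
  d_1 = (+0.60)·2000 + (-0.35)·900 + (-0.35)·1850 = 237.5
  d_2 = (-0.25)·2000 + (+0.85)·900 + (+0.00)·1850 = 265.0
  d_3 = (-0.05)·2000 + (-0.40)·900 + (+0.55)·1850 = 557.5

d_1 = 237.5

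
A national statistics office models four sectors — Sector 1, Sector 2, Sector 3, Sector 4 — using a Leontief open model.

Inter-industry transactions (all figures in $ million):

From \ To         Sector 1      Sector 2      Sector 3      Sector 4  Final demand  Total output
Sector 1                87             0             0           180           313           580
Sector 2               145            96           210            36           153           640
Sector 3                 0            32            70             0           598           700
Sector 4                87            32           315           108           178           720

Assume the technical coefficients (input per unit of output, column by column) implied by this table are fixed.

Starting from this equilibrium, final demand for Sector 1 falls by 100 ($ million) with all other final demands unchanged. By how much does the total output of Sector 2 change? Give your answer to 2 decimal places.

Technical coefficients a_ij = z_ij / X_j:
  a_11 = 87/580 = 0.15, a_21 = 145/580 = 0.25, a_31 = 0/580 = 0.00, a_41 = 87/580 = 0.15
  a_12 = 0/640 = 0.00, a_22 = 96/640 = 0.15, a_32 = 32/640 = 0.05, a_42 = 32/640 = 0.05
  a_13 = 0/700 = 0.00, a_23 = 210/700 = 0.30, a_33 = 70/700 = 0.10, a_43 = 315/700 = 0.45
  a_14 = 180/720 = 0.25, a_24 = 36/720 = 0.05, a_34 = 0/720 = 0.00, a_44 = 108/720 = 0.15
I − A =
  [   0.85     0.00     0.00    -0.25]
  [  -0.25     0.85    -0.30    -0.05]
  [   0.00    -0.05     0.90     0.00]
  [  -0.15    -0.05    -0.45     0.85]
Compute the cofactors C_ij = (−1)^(i+j)·(3×3 minor ij) of I−A; the adjugate is their transpose:
adj(I−A) = Cᵀ =
  [ 0.634125   0.016875   0.099375   0.187500]
  [ 0.198000   0.616500   0.252750   0.094500]
  [ 0.011000   0.034250   0.577000   0.005250]
  [ 0.129375   0.057375   0.337875   0.637500]
det(I−A) = Σ_j (I−A)_1j·C_1j = (0.85)(0.634125) + (0.00)(0.198000) + (0.00)(0.011000) + (-0.25)(0.129375) = 0.5066625
(I − A)⁻¹ = adj(I−A) / det(I−A) ≈
  [   1.2516     0.0333     0.1961     0.3701]
  [   0.3908     1.2168     0.4989     0.1865]
  [   0.0217     0.0676     1.1388     0.0104]
  [   0.2553     0.1132     0.6669     1.2582]
Δx = (I − A)⁻¹ Δd with Δd having -100 in the Sector 1 component and 0 elsewhere.
So Δx_2 = L_21 · (-100), where L_21 = adj(I−A)_21 / det(I−A) = 0.198000 / 0.5066625.
Δx_2 = 0.198000 × (-100) / 0.5066625 = -19.80 / 0.5066625 ≈ -39.08.

Δx_2 = -39.08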